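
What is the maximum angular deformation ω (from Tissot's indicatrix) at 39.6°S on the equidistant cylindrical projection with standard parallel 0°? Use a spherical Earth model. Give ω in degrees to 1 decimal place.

14.9°

For the equirectangular projection with φ₀ = 0 (plate carrée), h = 1 along meridians and k = sec φ along parallels.
At 39.6°: h = 1.000, k = 1.298; principal scales a = 1.298, b = 1.000.
sin(ω/2) = (a − b)/(a + b) = 0.2978/2.298 = 0.1296, so ω = 2 arcsin(0.1296) ≈ 14.9°.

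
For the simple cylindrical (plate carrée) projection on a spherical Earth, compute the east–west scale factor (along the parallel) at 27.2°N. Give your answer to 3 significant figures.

1.12

In the plate carrée (x = Rλ, y = Rφ), meridians are true-scale (h = 1) and parallels are stretched by k = sec φ.
k = 1/cos 27.2° = 1/0.8894 = 1.124.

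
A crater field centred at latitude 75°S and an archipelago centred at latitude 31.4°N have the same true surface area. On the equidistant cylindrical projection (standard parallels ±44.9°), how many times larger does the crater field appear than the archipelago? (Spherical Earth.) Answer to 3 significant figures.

3.30

The equidistant cylindrical projection with φ₀ = 44.9° has h = 1 (meridians true) and k = cos φ₀ / cos φ along parallels.
Areal scale at 75°: h·k = 1.000 × 2.737 = 2.737.
Areal scale at 31.4°: h·k = 1.000 × 0.8299 = 0.8299.
Ratio = 2.737/0.8299 ≈ 3.30.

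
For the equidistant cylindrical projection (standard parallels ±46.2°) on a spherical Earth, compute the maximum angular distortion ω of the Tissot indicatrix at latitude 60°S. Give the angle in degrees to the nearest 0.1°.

18.6°

With standard parallel φ₀ = 46.2°, the equirectangular projection gives x = Rλ cos φ₀, y = Rφ, so h = 1 and k = cos 46.2° / cos φ.
At 60°: h = 1.000, k = 1.384; principal scales a = 1.384, b = 1.000.
sin(ω/2) = (a − b)/(a + b) = 0.3843/2.384 = 0.1612, so ω = 2 arcsin(0.1612) ≈ 18.6°.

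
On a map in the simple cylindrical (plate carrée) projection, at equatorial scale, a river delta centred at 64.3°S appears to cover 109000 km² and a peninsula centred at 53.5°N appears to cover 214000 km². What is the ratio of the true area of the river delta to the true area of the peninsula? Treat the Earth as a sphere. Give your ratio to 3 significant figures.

On the plate carrée, areal scale = h·k = 1 × sec φ, so true area = apparent × cos φ.
True area of river delta: 109000 × cos(64.3°) = 109000 × 0.4337 = 47270 km².
True area of peninsula: 214000 × cos(53.5°) = 214000 × 0.5948 = 127300 km².
Ratio = 47270 / 127300 ≈ 0.371.

0.371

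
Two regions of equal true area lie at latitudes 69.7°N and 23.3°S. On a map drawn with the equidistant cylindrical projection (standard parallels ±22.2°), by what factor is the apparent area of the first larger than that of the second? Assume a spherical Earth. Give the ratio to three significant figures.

2.65

With standard parallel φ₀ = 22.2°, the equirectangular projection gives x = Rλ cos φ₀, y = Rφ, so h = 1 and k = cos 22.2° / cos φ.
Areal scale at 69.7°: h·k = 1.000 × 2.669 = 2.669.
Areal scale at 23.3°: h·k = 1.000 × 1.008 = 1.008.
Ratio = 2.669/1.008 ≈ 2.65.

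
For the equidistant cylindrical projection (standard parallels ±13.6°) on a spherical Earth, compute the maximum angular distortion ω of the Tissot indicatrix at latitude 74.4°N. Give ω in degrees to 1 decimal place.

69.0°

In the equirectangular projection with standard parallel φ₀ = 13.6° (x = Rλ cos φ₀, y = Rφ), meridians are true-scale (h = 1) and the parallel scale is k = cos φ₀ / cos φ.
At 74.4°: h = 1.000, k = 3.614; principal scales a = 3.614, b = 1.000.
sin(ω/2) = (a − b)/(a + b) = 2.614/4.614 = 0.5666, so ω = 2 arcsin(0.5666) ≈ 69.0°.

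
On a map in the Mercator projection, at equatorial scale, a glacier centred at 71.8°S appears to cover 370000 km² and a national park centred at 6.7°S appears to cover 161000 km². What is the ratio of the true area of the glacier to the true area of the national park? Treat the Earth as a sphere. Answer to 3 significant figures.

Since Mercator area scale is 1/cos²φ, the true area equals the apparent area multiplied by cos²φ.
True area of glacier: 370000 × cos²(71.8°) = 370000 × 0.09755 = 36090 km².
True area of national park: 161000 × cos²(6.7°) = 161000 × 0.9864 = 158800 km².
Ratio = 36090 / 158800 ≈ 0.227.

0.227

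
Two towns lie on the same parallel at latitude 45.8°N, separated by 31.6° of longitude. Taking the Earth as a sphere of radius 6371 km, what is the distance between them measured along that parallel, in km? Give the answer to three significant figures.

2450 km

Arc length along a parallel = R cos φ · Δλ (with Δλ in radians).
= 6371 × cos 45.8° × (31.6° × π/180) = 6371 × 0.6972 × 0.5515 ≈ 2450 km.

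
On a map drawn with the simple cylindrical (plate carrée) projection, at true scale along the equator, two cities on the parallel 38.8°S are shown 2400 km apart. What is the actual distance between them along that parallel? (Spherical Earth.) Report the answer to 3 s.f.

1870 km

In the plate carrée (x = Rλ, y = Rφ), meridians are true-scale (h = 1) and parallels are stretched by k = sec φ.
Along the parallel at 38.8°, map distances are exaggerated by k = sec 38.8° = 1.283.
True distance = 2400 / 1.283 = 2400 × cos 38.8° ≈ 1870 km.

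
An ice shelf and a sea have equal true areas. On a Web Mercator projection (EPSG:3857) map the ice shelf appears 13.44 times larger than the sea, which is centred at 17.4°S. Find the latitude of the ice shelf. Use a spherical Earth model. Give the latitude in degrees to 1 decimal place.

Mercator areal scale is sec²φ, so apparent-area ratio = sec²φ₁ / sec²φ₂ = cos²φ₂ / cos²φ₁.
cos²φ₂ / cos²φ₁ = 13.44  ⇒  cos φ₁ = cos 17.4° / √13.44 = 0.9542/3.666 = 0.2603.
φ₁ = arccos(0.2603) ≈ 74.9°.

74.9°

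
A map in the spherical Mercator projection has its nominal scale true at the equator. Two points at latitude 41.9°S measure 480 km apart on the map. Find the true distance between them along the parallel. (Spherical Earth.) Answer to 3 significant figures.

For Mercator, h = k = sec φ (a conformal cylindrical projection has a single point scale, 1/cos φ).
Along the parallel at 41.9°, map distances are exaggerated by k = sec 41.9° = 1.344.
True distance = 480 / 1.344 = 480 × cos 41.9° ≈ 357 km.

357 km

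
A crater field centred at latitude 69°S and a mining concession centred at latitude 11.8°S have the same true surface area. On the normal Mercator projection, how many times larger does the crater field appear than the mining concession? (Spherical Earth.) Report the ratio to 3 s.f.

Mercator areal scale is sec²φ.
At 69°: sec²(69°) = 1/0.3584² = 7.786.
At 11.8°: sec²(11.8°) = 1/0.9789² = 1.044.
Ratio = 7.786/1.044 = cos²(11.8°)/cos²(69°) ≈ 7.46.

7.46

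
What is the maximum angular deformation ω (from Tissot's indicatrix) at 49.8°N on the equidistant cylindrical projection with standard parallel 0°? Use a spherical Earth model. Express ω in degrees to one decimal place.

24.9°

For the equirectangular projection with φ₀ = 0 (plate carrée), h = 1 along meridians and k = sec φ along parallels.
At 49.8°: h = 1.000, k = 1.549; principal scales a = 1.549, b = 1.000.
sin(ω/2) = (a − b)/(a + b) = 0.5493/2.549 = 0.2155, so ω = 2 arcsin(0.2155) ≈ 24.9°.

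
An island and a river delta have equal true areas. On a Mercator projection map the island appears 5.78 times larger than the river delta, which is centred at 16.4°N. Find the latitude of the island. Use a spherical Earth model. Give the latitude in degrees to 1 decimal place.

For equal true areas on Mercator, apparent areas scale as sec²φ, so the ratio is cos²φ₂ / cos²φ₁.
cos²φ₂ / cos²φ₁ = 5.78  ⇒  cos φ₁ = cos 16.4° / √5.78 = 0.9593/2.404 = 0.3990.
φ₁ = arccos(0.3990) ≈ 66.5°.

66.5°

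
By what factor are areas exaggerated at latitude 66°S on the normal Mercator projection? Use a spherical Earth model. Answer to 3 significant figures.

6.04

The Mercator projection is conformal; its linear scale factor is the same in every direction and equals sec φ = 1/cos φ.
Areal scale = k² = sec²φ = 1/cos²(66°) = 1/0.4067² = 6.045.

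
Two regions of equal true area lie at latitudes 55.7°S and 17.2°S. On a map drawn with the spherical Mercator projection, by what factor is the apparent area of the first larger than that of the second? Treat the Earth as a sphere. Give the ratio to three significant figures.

Mercator areal scale is sec²φ.
At 55.7°: sec²(55.7°) = 1/0.5635² = 3.149.
At 17.2°: sec²(17.2°) = 1/0.9553² = 1.096.
Ratio = 3.149/1.096 = cos²(17.2°)/cos²(55.7°) ≈ 2.87.

2.87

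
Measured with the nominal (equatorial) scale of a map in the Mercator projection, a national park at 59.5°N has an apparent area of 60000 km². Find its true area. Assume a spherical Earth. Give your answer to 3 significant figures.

15500 km²

The Mercator projection is conformal; its linear scale factor is the same in every direction and equals sec φ = 1/cos φ.
Areal scale = k² = sec²φ = 1/cos²(59.5°) = 1/0.5075² = 3.882.
True area = apparent / (areal scale) = 60000 / 3.882 ≈ 15500 km².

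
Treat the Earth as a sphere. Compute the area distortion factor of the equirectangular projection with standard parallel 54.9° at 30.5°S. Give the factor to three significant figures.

The equidistant cylindrical projection with φ₀ = 54.9° has h = 1 (meridians true) and k = cos φ₀ / cos φ along parallels.
Areal scale = h·k = 1 × cos φ₀ / cos φ; at 30.5°, h = 1.000, k = 0.6673, so h·k = 0.6673.

0.667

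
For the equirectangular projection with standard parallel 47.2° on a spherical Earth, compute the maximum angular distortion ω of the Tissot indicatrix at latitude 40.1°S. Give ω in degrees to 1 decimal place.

6.8°

The equidistant cylindrical projection with φ₀ = 47.2° has h = 1 (meridians true) and k = cos φ₀ / cos φ along parallels.
At 40.1°: h = 1.000, k = 0.8882; principal scales a = 1.000, b = 0.8882.
sin(ω/2) = (a − b)/(a + b) = 0.1118/1.888 = 0.05918, so ω = 2 arcsin(0.05918) ≈ 6.8°.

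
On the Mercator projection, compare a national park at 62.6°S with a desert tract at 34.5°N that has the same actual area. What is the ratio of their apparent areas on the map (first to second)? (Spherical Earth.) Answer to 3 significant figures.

3.21

Mercator is conformal with k = sec φ, so areal scale = k² = sec²φ.
At 62.6°: sec²(62.6°) = 1/0.4602² = 4.722.
At 34.5°: sec²(34.5°) = 1/0.8241² = 1.472.
Ratio = 4.722/1.472 = cos²(34.5°)/cos²(62.6°) ≈ 3.21.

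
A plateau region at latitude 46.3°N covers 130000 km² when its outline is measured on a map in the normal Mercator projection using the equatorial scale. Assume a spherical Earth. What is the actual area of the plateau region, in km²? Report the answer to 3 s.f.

Mercator is conformal, so the point scale is isotropic: h = k = sec φ = 1/cos φ.
Areal scale = k² = sec²φ = 1/cos²(46.3°) = 1/0.6909² = 2.095.
True area = apparent / (areal scale) = 130000 / 2.095 ≈ 62100 km².

62100 km²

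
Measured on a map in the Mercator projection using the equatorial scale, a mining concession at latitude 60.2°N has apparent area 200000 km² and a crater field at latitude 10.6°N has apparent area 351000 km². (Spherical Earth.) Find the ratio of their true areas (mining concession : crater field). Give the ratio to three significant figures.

On Mercator the areal scale is sec²φ, so true area = apparent × cos²φ.
True area of mining concession: 200000 × cos²(60.2°) = 200000 × 0.2470 = 49400 km².
True area of crater field: 351000 × cos²(10.6°) = 351000 × 0.9662 = 339100 km².
Ratio = 49400 / 339100 ≈ 0.146.

0.146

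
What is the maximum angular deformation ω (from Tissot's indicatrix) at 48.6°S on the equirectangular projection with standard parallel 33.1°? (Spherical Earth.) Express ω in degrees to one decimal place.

The equidistant cylindrical projection with φ₀ = 33.1° has h = 1 (meridians true) and k = cos φ₀ / cos φ along parallels.
At 48.6°: h = 1.000, k = 1.267; principal scales a = 1.267, b = 1.000.
sin(ω/2) = (a − b)/(a + b) = 0.2668/2.267 = 0.1177, so ω = 2 arcsin(0.1177) ≈ 13.5°.

13.5°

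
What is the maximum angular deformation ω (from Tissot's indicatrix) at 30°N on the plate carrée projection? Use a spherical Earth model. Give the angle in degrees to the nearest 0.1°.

In the plate carrée (x = Rλ, y = Rφ), meridians are true-scale (h = 1) and parallels are stretched by k = sec φ.
At 30°: h = 1.000, k = 1.155; principal scales a = 1.155, b = 1.000.
sin(ω/2) = (a − b)/(a + b) = 0.1547/2.155 = 0.07180, so ω = 2 arcsin(0.07180) ≈ 8.2°.

8.2°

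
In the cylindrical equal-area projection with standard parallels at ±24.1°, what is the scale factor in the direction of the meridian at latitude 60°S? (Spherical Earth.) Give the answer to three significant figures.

A cylindrical equal-area projection with standard parallel φ₀ has meridian scale h = cos φ / cos φ₀ and parallel scale k = cos φ₀ / cos φ (so areas are preserved, h·k = 1).
h = cos 60° / cos 24.1° = 0.5000/0.9128 = 0.5477.

0.548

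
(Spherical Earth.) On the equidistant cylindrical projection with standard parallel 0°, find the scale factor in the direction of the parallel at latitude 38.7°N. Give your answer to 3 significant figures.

1.28

In the plate carrée (x = Rλ, y = Rφ), meridians are true-scale (h = 1) and parallels are stretched by k = sec φ.
k = 1/cos 38.7° = 1/0.7804 = 1.281.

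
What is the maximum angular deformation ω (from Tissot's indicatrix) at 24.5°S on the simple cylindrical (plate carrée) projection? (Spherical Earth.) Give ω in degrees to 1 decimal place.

5.4°

In the plate carrée (x = Rλ, y = Rφ), meridians are true-scale (h = 1) and parallels are stretched by k = sec φ.
At 24.5°: h = 1.000, k = 1.099; principal scales a = 1.099, b = 1.000.
sin(ω/2) = (a − b)/(a + b) = 0.09895/2.099 = 0.04714, so ω = 2 arcsin(0.04714) ≈ 5.4°.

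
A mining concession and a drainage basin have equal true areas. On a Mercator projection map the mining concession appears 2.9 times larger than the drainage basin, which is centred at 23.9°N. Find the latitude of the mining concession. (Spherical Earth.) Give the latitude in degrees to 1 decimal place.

For equal true areas on Mercator, apparent areas scale as sec²φ, so the ratio is cos²φ₂ / cos²φ₁.
cos²φ₂ / cos²φ₁ = 2.9  ⇒  cos φ₁ = cos 23.9° / √2.9 = 0.9143/1.703 = 0.5369.
φ₁ = arccos(0.5369) ≈ 57.5°.

57.5°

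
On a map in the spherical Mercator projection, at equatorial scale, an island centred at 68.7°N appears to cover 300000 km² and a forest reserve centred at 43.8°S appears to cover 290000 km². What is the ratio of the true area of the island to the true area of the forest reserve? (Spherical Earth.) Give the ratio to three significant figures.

On Mercator the areal scale is sec²φ, so true area = apparent × cos²φ.
True area of island: 300000 × cos²(68.7°) = 300000 × 0.1320 = 39590 km².
True area of forest reserve: 290000 × cos²(43.8°) = 290000 × 0.5209 = 151100 km².
Ratio = 39590 / 151100 ≈ 0.262.

0.262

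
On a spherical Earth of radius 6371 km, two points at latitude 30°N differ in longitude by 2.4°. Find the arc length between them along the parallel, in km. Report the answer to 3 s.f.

231 km

Arc length along a parallel = R cos φ · Δλ (with Δλ in radians).
= 6371 × cos 30° × (2.4° × π/180) = 6371 × 0.8660 × 0.04189 ≈ 231 km.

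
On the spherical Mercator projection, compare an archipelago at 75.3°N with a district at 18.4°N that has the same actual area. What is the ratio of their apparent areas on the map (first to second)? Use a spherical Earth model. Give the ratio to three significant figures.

Mercator is conformal with k = sec φ, so areal scale = k² = sec²φ.
At 75.3°: sec²(75.3°) = 1/0.2538² = 15.53.
At 18.4°: sec²(18.4°) = 1/0.9489² = 1.111.
Ratio = 15.53/1.111 = cos²(18.4°)/cos²(75.3°) ≈ 14.0.

14.0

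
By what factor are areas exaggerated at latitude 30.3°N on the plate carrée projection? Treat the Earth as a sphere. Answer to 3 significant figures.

1.16

Plate carrée maps x = Rλ, y = Rφ. The meridian scale is h = 1 and the parallel scale is k = 1/cos φ = sec φ.
Areal scale = h·k = 1 × sec φ; at 30.3°, h = 1.000, k = 1.158, so h·k = 1.158.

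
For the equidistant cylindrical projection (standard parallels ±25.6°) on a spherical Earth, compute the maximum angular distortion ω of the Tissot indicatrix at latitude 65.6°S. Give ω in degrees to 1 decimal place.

43.6°

In the equirectangular projection with standard parallel φ₀ = 25.6° (x = Rλ cos φ₀, y = Rφ), meridians are true-scale (h = 1) and the parallel scale is k = cos φ₀ / cos φ.
At 65.6°: h = 1.000, k = 2.183; principal scales a = 2.183, b = 1.000.
sin(ω/2) = (a − b)/(a + b) = 1.183/3.183 = 0.3717, so ω = 2 arcsin(0.3717) ≈ 43.6°.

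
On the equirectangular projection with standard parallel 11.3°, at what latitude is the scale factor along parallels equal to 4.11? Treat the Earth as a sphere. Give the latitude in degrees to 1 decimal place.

The equidistant cylindrical projection with φ₀ = 11.3° has h = 1 (meridians true) and k = cos φ₀ / cos φ along parallels.
k = cos φ₀ / cos φ = 4.11  ⇒  cos φ = cos 11.3° / 4.11 = 0.2386.
φ = arccos(0.2386) ≈ 76.2°.

76.2°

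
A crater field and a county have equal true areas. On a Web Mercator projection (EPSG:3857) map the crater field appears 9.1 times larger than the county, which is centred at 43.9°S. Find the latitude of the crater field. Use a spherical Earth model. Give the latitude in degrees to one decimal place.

76.2°

Mercator areal scale is sec²φ, so apparent-area ratio = sec²φ₁ / sec²φ₂ = cos²φ₂ / cos²φ₁.
cos²φ₂ / cos²φ₁ = 9.1  ⇒  cos φ₁ = cos 43.9° / √9.1 = 0.7206/3.017 = 0.2389.
φ₁ = arccos(0.2389) ≈ 76.2°.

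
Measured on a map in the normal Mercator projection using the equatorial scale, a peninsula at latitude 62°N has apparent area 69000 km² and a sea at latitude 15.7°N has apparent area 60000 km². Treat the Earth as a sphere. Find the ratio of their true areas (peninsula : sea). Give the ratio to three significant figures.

0.273

On Mercator the areal scale is sec²φ, so true area = apparent × cos²φ.
True area of peninsula: 69000 × cos²(62°) = 69000 × 0.2204 = 15210 km².
True area of sea: 60000 × cos²(15.7°) = 60000 × 0.9268 = 55610 km².
Ratio = 15210 / 55610 ≈ 0.273.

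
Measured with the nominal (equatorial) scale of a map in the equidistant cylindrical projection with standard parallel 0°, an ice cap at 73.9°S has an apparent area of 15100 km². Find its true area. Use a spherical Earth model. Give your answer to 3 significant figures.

4190 km²

In the plate carrée (x = Rλ, y = Rφ), meridians are true-scale (h = 1) and parallels are stretched by k = sec φ.
Areal scale = h·k = 1 × sec φ; at 73.9°, h = 1.000, k = 3.606, so h·k = 3.606.
True area = apparent / (areal scale) = 15100 / 3.606 ≈ 4190 km².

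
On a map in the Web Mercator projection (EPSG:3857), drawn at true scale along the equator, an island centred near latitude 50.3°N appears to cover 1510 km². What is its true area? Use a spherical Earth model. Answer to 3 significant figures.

616 km²

For Mercator, h = k = sec φ (a conformal cylindrical projection has a single point scale, 1/cos φ).
Areal scale = k² = sec²φ = 1/cos²(50.3°) = 1/0.6388² = 2.451.
True area = apparent / (areal scale) = 1510 / 2.451 ≈ 616 km².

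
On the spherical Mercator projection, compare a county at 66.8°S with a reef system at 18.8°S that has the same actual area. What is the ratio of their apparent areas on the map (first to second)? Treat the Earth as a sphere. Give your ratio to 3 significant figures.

5.77

Mercator is conformal with k = sec φ, so areal scale = k² = sec²φ.
At 66.8°: sec²(66.8°) = 1/0.3939² = 6.444.
At 18.8°: sec²(18.8°) = 1/0.9466² = 1.116.
Ratio = 6.444/1.116 = cos²(18.8°)/cos²(66.8°) ≈ 5.77.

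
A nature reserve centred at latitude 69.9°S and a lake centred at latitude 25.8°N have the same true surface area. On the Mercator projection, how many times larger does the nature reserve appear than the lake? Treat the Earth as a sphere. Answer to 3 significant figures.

6.86

On Mercator, area is exaggerated by sec²φ = 1/cos²φ.
At 69.9°: sec²(69.9°) = 1/0.3437² = 8.467.
At 25.8°: sec²(25.8°) = 1/0.9003² = 1.234.
Ratio = 8.467/1.234 = cos²(25.8°)/cos²(69.9°) ≈ 6.86.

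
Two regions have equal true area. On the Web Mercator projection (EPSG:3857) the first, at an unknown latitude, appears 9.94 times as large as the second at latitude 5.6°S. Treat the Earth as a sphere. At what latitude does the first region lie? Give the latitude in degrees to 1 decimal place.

71.6°

Mercator areal scale is sec²φ, so apparent-area ratio = sec²φ₁ / sec²φ₂ = cos²φ₂ / cos²φ₁.
cos²φ₂ / cos²φ₁ = 9.94  ⇒  cos φ₁ = cos 5.6° / √9.94 = 0.9952/3.153 = 0.3157.
φ₁ = arccos(0.3157) ≈ 71.6°.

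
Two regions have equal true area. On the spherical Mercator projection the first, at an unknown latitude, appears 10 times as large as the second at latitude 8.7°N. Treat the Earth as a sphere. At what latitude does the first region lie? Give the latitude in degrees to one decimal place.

71.8°

On Mercator, (apparent₁)/(apparent₂) = sec²φ₁ / sec²φ₂ when true areas are equal.
cos²φ₂ / cos²φ₁ = 10  ⇒  cos φ₁ = cos 8.7° / √10 = 0.9885/3.162 = 0.3126.
φ₁ = arccos(0.3126) ≈ 71.8°.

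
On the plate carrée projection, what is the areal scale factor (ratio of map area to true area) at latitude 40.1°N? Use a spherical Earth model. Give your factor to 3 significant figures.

In the plate carrée (x = Rλ, y = Rφ), meridians are true-scale (h = 1) and parallels are stretched by k = sec φ.
Areal scale = h·k = 1 × sec φ; at 40.1°, h = 1.000, k = 1.307, so h·k = 1.307.

1.31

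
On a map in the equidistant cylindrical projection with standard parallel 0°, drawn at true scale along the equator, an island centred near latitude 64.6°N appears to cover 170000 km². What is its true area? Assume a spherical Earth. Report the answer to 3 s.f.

72900 km²

In the plate carrée (x = Rλ, y = Rφ), meridians are true-scale (h = 1) and parallels are stretched by k = sec φ.
Areal scale = h·k = 1 × sec φ; at 64.6°, h = 1.000, k = 2.331, so h·k = 2.331.
True area = apparent / (areal scale) = 170000 / 2.331 ≈ 72900 km².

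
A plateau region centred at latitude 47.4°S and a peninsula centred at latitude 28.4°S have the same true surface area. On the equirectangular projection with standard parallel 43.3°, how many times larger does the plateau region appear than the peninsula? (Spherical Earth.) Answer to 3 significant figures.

The equidistant cylindrical projection with φ₀ = 43.3° has h = 1 (meridians true) and k = cos φ₀ / cos φ along parallels.
Areal scale at 47.4°: h·k = 1.000 × 1.075 = 1.075.
Areal scale at 28.4°: h·k = 1.000 × 0.8273 = 0.8273.
Ratio = 1.075/0.8273 ≈ 1.30.

1.30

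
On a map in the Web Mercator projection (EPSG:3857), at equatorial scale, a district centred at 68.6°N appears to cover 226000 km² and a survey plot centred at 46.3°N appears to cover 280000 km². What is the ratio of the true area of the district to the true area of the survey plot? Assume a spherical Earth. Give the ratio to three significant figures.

0.225

On Mercator the areal scale is sec²φ, so true area = apparent × cos²φ.
True area of district: 226000 × cos²(68.6°) = 226000 × 0.1331 = 30090 km².
True area of survey plot: 280000 × cos²(46.3°) = 280000 × 0.4773 = 133600 km².
Ratio = 30090 / 133600 ≈ 0.225.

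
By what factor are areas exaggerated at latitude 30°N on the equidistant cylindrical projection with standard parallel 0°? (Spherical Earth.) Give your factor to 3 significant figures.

For the equirectangular projection with φ₀ = 0 (plate carrée), h = 1 along meridians and k = sec φ along parallels.
Areal scale = h·k = 1 × sec φ; at 30°, h = 1.000, k = 1.155, so h·k = 1.155.

1.15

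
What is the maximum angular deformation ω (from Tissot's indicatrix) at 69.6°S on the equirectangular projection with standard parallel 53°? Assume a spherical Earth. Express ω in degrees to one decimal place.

The equidistant cylindrical projection with φ₀ = 53° has h = 1 (meridians true) and k = cos φ₀ / cos φ along parallels.
At 69.6°: h = 1.000, k = 1.727; principal scales a = 1.727, b = 1.000.
sin(ω/2) = (a − b)/(a + b) = 0.7265/2.727 = 0.2665, so ω = 2 arcsin(0.2665) ≈ 30.9°.

30.9°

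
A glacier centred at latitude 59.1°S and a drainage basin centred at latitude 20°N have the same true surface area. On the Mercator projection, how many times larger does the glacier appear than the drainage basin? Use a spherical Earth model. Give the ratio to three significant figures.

3.35

Mercator is conformal with k = sec φ, so areal scale = k² = sec²φ.
At 59.1°: sec²(59.1°) = 1/0.5135² = 3.792.
At 20°: sec²(20°) = 1/0.9397² = 1.132.
Ratio = 3.792/1.132 = cos²(20°)/cos²(59.1°) ≈ 3.35.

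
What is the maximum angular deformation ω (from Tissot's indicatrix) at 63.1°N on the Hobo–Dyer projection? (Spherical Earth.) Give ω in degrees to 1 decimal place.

The Hobo–Dyer projection is cylindrical equal-area with φ₀ = 37.5°. Cylindrical equal-area (φ₀ = 37.5°): h = cos φ / cos 37.5° along meridians, k = cos 37.5° / cos φ along parallels; h·k = 1.
At 63.1°: h = 0.5703, k = 1.754; principal scales a = 1.754, b = 0.5703.
sin(ω/2) = (a − b)/(a + b) = 1.183/2.324 = 0.5092, so ω = 2 arcsin(0.5092) ≈ 61.2°.

61.2°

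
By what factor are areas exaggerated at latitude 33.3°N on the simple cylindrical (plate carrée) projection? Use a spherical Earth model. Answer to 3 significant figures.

For the equirectangular projection with φ₀ = 0 (plate carrée), h = 1 along meridians and k = sec φ along parallels.
Areal scale = h·k = 1 × sec φ; at 33.3°, h = 1.000, k = 1.196, so h·k = 1.196.

1.20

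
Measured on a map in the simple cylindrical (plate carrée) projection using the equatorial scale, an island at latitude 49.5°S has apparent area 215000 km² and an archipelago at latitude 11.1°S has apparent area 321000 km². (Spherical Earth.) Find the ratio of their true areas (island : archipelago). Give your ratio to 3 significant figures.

0.443

On the plate carrée, areal scale = h·k = 1 × sec φ, so true area = apparent × cos φ.
True area of island: 215000 × cos(49.5°) = 215000 × 0.6494 = 139600 km².
True area of archipelago: 321000 × cos(11.1°) = 321000 × 0.9813 = 315000 km².
Ratio = 139600 / 315000 ≈ 0.443.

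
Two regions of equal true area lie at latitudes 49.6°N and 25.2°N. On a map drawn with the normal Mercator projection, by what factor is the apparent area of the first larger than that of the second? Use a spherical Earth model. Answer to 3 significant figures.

1.95

Mercator areal scale is sec²φ.
At 49.6°: sec²(49.6°) = 1/0.6481² = 2.381.
At 25.2°: sec²(25.2°) = 1/0.9048² = 1.221.
Ratio = 2.381/1.221 = cos²(25.2°)/cos²(49.6°) ≈ 1.95.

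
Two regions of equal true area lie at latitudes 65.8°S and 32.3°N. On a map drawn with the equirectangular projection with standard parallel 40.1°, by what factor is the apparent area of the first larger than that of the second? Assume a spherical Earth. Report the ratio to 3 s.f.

2.06

With standard parallel φ₀ = 40.1°, the equirectangular projection gives x = Rλ cos φ₀, y = Rφ, so h = 1 and k = cos 40.1° / cos φ.
Areal scale at 65.8°: h·k = 1.000 × 1.866 = 1.866.
Areal scale at 32.3°: h·k = 1.000 × 0.9050 = 0.9050.
Ratio = 1.866/0.9050 ≈ 2.06.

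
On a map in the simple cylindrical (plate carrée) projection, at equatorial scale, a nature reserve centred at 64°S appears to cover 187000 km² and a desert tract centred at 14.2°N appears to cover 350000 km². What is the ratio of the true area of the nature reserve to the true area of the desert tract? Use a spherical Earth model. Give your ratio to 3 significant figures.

On the plate carrée, areal scale = h·k = 1 × sec φ, so true area = apparent × cos φ.
True area of nature reserve: 187000 × cos(64°) = 187000 × 0.4384 = 81980 km².
True area of desert tract: 350000 × cos(14.2°) = 350000 × 0.9694 = 339300 km².
Ratio = 81980 / 339300 ≈ 0.242.

0.242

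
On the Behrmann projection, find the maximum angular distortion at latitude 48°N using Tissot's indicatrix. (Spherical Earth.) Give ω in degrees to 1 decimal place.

29.2°

Behrmann is a cylindrical equal-area projection with standard parallels at ±30°. Cylindrical equal-area (φ₀ = 30°): h = cos φ / cos 30° along meridians, k = cos 30° / cos φ along parallels; h·k = 1.
At 48°: h = 0.7726, k = 1.294; principal scales a = 1.294, b = 0.7726.
sin(ω/2) = (a − b)/(a + b) = 0.5216/2.067 = 0.2524, so ω = 2 arcsin(0.2524) ≈ 29.2°.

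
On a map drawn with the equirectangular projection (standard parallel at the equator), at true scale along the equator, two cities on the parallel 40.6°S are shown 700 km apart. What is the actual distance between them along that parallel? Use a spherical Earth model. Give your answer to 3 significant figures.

531 km

Plate carrée maps x = Rλ, y = Rφ. The meridian scale is h = 1 and the parallel scale is k = 1/cos φ = sec φ.
Along the parallel at 40.6°, map distances are exaggerated by k = sec 40.6° = 1.317.
True distance = 700 / 1.317 = 700 × cos 40.6° ≈ 531 km.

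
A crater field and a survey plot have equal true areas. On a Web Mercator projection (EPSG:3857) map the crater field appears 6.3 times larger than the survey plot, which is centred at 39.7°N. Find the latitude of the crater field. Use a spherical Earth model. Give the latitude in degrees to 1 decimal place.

Mercator areal scale is sec²φ, so apparent-area ratio = sec²φ₁ / sec²φ₂ = cos²φ₂ / cos²φ₁.
cos²φ₂ / cos²φ₁ = 6.3  ⇒  cos φ₁ = cos 39.7° / √6.3 = 0.7694/2.510 = 0.3065.
φ₁ = arccos(0.3065) ≈ 72.1°.

72.1°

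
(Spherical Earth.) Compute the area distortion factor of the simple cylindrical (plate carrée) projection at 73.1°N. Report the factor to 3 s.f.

For the equirectangular projection with φ₀ = 0 (plate carrée), h = 1 along meridians and k = sec φ along parallels.
Areal scale = h·k = 1 × sec φ; at 73.1°, h = 1.000, k = 3.440, so h·k = 3.440.

3.44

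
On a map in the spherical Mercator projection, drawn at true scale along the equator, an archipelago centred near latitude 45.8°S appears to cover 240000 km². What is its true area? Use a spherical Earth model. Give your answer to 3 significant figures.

117000 km²

Mercator is conformal, so the point scale is isotropic: h = k = sec φ = 1/cos φ.
Areal scale = k² = sec²φ = 1/cos²(45.8°) = 1/0.6972² = 2.057.
True area = apparent / (areal scale) = 240000 / 2.057 ≈ 117000 km².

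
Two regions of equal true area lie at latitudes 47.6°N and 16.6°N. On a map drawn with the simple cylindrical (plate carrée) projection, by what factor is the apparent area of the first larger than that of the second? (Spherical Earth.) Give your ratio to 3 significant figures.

1.42

Plate carrée maps x = Rλ, y = Rφ. The meridian scale is h = 1 and the parallel scale is k = 1/cos φ = sec φ.
Areal scale at 47.6°: h·k = 1.000 × 1.483 = 1.483.
Areal scale at 16.6°: h·k = 1.000 × 1.043 = 1.043.
Ratio = 1.483/1.043 ≈ 1.42.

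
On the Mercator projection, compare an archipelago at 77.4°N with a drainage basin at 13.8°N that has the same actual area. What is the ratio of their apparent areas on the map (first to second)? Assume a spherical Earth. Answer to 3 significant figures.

On Mercator, area is exaggerated by sec²φ = 1/cos²φ.
At 77.4°: sec²(77.4°) = 1/0.2181² = 21.01.
At 13.8°: sec²(13.8°) = 1/0.9711² = 1.060.
Ratio = 21.01/1.060 = cos²(13.8°)/cos²(77.4°) ≈ 19.8.

19.8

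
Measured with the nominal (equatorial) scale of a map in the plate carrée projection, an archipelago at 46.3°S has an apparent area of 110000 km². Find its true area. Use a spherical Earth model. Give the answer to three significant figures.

76000 km²

For the equirectangular projection with φ₀ = 0 (plate carrée), h = 1 along meridians and k = sec φ along parallels.
Areal scale = h·k = 1 × sec φ; at 46.3°, h = 1.000, k = 1.447, so h·k = 1.447.
True area = apparent / (areal scale) = 110000 / 1.447 ≈ 76000 km².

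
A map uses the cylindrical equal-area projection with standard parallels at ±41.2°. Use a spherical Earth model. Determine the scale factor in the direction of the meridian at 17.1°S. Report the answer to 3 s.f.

1.27

Cylindrical equal-area (φ₀ = 41.2°): h = cos φ / cos 41.2° along meridians, k = cos 41.2° / cos φ along parallels; h·k = 1.
h = cos 17.1° / cos 41.2° = 0.9558/0.7524 = 1.270.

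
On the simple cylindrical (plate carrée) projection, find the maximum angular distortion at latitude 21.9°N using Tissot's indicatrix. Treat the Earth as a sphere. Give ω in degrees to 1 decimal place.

4.3°

Plate carrée maps x = Rλ, y = Rφ. The meridian scale is h = 1 and the parallel scale is k = 1/cos φ = sec φ.
At 21.9°: h = 1.000, k = 1.078; principal scales a = 1.078, b = 1.000.
sin(ω/2) = (a − b)/(a + b) = 0.07778/2.078 = 0.03743, so ω = 2 arcsin(0.03743) ≈ 4.3°.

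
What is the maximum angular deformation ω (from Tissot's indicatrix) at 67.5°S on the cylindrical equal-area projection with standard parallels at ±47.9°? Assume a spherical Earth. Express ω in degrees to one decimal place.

61.1°

Cylindrical equal-area (φ₀ = 47.9°): h = cos φ / cos 47.9° along meridians, k = cos 47.9° / cos φ along parallels; h·k = 1.
At 67.5°: h = 0.5708, k = 1.752; principal scales a = 1.752, b = 0.5708.
sin(ω/2) = (a − b)/(a + b) = 1.181/2.323 = 0.5085, so ω = 2 arcsin(0.5085) ≈ 61.1°.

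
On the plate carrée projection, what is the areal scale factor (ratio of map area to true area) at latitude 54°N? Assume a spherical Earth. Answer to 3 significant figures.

For the equirectangular projection with φ₀ = 0 (plate carrée), h = 1 along meridians and k = sec φ along parallels.
Areal scale = h·k = 1 × sec φ; at 54°, h = 1.000, k = 1.701, so h·k = 1.701.

1.70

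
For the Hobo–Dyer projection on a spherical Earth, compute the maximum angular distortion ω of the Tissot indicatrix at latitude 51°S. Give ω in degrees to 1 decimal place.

Hobo–Dyer is a cylindrical equal-area projection with standard parallels at ±37.5°. For cylindrical equal-area with standard parallel φ₀, h = cos φ / cos φ₀ and k = cos φ₀ / cos φ, so h·k = 1.
At 51°: h = 0.7932, k = 1.261; principal scales a = 1.261, b = 0.7932.
sin(ω/2) = (a − b)/(a + b) = 0.4674/2.054 = 0.2276, so ω = 2 arcsin(0.2276) ≈ 26.3°.

26.3°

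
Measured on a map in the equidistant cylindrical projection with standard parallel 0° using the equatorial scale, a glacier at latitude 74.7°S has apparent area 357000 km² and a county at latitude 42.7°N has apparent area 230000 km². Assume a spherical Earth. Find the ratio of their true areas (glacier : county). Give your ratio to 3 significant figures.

0.557

Plate carrée has h = 1 and k = sec φ, giving areal scale sec φ; true area = (apparent area) · cos φ.
True area of glacier: 357000 × cos(74.7°) = 357000 × 0.2639 = 94200 km².
True area of county: 230000 × cos(42.7°) = 230000 × 0.7349 = 169000 km².
Ratio = 94200 / 169000 ≈ 0.557.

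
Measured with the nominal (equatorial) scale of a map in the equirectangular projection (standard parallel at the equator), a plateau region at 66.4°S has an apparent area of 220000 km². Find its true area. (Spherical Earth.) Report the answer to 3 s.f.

88100 km²

Plate carrée maps x = Rλ, y = Rφ. The meridian scale is h = 1 and the parallel scale is k = 1/cos φ = sec φ.
Areal scale = h·k = 1 × sec φ; at 66.4°, h = 1.000, k = 2.498, so h·k = 2.498.
True area = apparent / (areal scale) = 220000 / 2.498 ≈ 88100 km².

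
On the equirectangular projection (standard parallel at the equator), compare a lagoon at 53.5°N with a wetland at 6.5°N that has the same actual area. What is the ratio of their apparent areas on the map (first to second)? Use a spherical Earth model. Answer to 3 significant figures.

In the plate carrée (x = Rλ, y = Rφ), meridians are true-scale (h = 1) and parallels are stretched by k = sec φ.
Areal scale at 53.5°: h·k = 1.000 × 1.681 = 1.681.
Areal scale at 6.5°: h·k = 1.000 × 1.006 = 1.006.
Ratio = 1.681/1.006 ≈ 1.67.

1.67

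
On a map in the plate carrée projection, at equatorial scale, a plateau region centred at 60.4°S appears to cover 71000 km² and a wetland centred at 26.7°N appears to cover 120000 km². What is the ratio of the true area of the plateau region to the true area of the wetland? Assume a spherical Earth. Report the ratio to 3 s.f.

0.327

On the plate carrée, areal scale = h·k = 1 × sec φ, so true area = apparent × cos φ.
True area of plateau region: 71000 × cos(60.4°) = 71000 × 0.4939 = 35070 km².
True area of wetland: 120000 × cos(26.7°) = 120000 × 0.8934 = 107200 km².
Ratio = 35070 / 107200 ≈ 0.327.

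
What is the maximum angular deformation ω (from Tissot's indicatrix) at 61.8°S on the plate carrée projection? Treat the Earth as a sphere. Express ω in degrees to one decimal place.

Plate carrée maps x = Rλ, y = Rφ. The meridian scale is h = 1 and the parallel scale is k = 1/cos φ = sec φ.
At 61.8°: h = 1.000, k = 2.116; principal scales a = 2.116, b = 1.000.
sin(ω/2) = (a − b)/(a + b) = 1.116/3.116 = 0.3582, so ω = 2 arcsin(0.3582) ≈ 42.0°.

42.0°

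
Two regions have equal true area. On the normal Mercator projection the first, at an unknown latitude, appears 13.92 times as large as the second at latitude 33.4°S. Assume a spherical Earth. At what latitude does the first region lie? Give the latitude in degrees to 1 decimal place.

For equal true areas on Mercator, apparent areas scale as sec²φ, so the ratio is cos²φ₂ / cos²φ₁.
cos²φ₂ / cos²φ₁ = 13.92  ⇒  cos φ₁ = cos 33.4° / √13.92 = 0.8348/3.731 = 0.2238.
φ₁ = arccos(0.2238) ≈ 77.1°.

77.1°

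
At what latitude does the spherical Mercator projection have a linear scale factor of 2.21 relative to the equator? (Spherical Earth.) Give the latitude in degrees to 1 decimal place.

Mercator scale is k = sec φ = 1/cos φ.
1/cos φ = 2.21  ⇒  cos φ = 0.4525  ⇒  φ = arccos(0.4525) ≈ 63.1°.

63.1°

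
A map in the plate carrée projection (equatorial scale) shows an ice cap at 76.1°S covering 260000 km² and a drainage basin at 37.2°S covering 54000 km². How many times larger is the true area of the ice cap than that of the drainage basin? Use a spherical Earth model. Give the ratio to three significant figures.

Plate carrée has h = 1 and k = sec φ, giving areal scale sec φ; true area = (apparent area) · cos φ.
True area of ice cap: 260000 × cos(76.1°) = 260000 × 0.2402 = 62460 km².
True area of drainage basin: 54000 × cos(37.2°) = 54000 × 0.7965 = 43010 km².
Ratio = 62460 / 43010 ≈ 1.45.

1.45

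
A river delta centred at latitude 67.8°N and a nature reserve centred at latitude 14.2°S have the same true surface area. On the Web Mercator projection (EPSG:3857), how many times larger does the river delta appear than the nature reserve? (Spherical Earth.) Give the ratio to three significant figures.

Mercator areal scale is sec²φ.
At 67.8°: sec²(67.8°) = 1/0.3778² = 7.005.
At 14.2°: sec²(14.2°) = 1/0.9694² = 1.064.
Ratio = 7.005/1.064 = cos²(14.2°)/cos²(67.8°) ≈ 6.58.

6.58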